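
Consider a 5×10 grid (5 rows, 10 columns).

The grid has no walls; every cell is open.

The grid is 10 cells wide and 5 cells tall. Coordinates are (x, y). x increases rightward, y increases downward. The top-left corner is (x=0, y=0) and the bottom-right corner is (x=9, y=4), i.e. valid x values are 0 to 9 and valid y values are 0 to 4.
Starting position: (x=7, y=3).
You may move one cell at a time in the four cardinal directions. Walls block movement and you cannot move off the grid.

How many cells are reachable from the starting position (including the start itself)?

Answer: Reachable cells: 50

Derivation:
BFS flood-fill from (x=7, y=3):
  Distance 0: (x=7, y=3)
  Distance 1: (x=7, y=2), (x=6, y=3), (x=8, y=3), (x=7, y=4)
  Distance 2: (x=7, y=1), (x=6, y=2), (x=8, y=2), (x=5, y=3), (x=9, y=3), (x=6, y=4), (x=8, y=4)
  Distance 3: (x=7, y=0), (x=6, y=1), (x=8, y=1), (x=5, y=2), (x=9, y=2), (x=4, y=3), (x=5, y=4), (x=9, y=4)
  Distance 4: (x=6, y=0), (x=8, y=0), (x=5, y=1), (x=9, y=1), (x=4, y=2), (x=3, y=3), (x=4, y=4)
  Distance 5: (x=5, y=0), (x=9, y=0), (x=4, y=1), (x=3, y=2), (x=2, y=3), (x=3, y=4)
  Distance 6: (x=4, y=0), (x=3, y=1), (x=2, y=2), (x=1, y=3), (x=2, y=4)
  Distance 7: (x=3, y=0), (x=2, y=1), (x=1, y=2), (x=0, y=3), (x=1, y=4)
  Distance 8: (x=2, y=0), (x=1, y=1), (x=0, y=2), (x=0, y=4)
  Distance 9: (x=1, y=0), (x=0, y=1)
  Distance 10: (x=0, y=0)
Total reachable: 50 (grid has 50 open cells total)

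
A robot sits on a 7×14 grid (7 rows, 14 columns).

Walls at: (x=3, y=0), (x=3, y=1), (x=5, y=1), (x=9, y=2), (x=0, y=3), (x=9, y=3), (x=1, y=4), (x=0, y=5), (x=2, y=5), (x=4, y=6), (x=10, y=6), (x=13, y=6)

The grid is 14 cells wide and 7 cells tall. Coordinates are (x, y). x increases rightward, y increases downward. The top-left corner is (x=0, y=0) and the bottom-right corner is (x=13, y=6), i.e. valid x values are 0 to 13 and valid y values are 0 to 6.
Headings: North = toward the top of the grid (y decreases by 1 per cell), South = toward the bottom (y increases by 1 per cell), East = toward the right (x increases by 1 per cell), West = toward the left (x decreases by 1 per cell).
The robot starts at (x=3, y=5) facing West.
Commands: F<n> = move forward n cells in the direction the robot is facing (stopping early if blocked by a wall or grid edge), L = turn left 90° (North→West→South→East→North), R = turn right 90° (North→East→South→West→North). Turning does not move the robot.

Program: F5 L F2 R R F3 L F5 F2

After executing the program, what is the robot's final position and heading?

Answer: Final position: (x=1, y=3), facing West

Derivation:
Start: (x=3, y=5), facing West
  F5: move forward 0/5 (blocked), now at (x=3, y=5)
  L: turn left, now facing South
  F2: move forward 1/2 (blocked), now at (x=3, y=6)
  R: turn right, now facing West
  R: turn right, now facing North
  F3: move forward 3, now at (x=3, y=3)
  L: turn left, now facing West
  F5: move forward 2/5 (blocked), now at (x=1, y=3)
  F2: move forward 0/2 (blocked), now at (x=1, y=3)
Final: (x=1, y=3), facing West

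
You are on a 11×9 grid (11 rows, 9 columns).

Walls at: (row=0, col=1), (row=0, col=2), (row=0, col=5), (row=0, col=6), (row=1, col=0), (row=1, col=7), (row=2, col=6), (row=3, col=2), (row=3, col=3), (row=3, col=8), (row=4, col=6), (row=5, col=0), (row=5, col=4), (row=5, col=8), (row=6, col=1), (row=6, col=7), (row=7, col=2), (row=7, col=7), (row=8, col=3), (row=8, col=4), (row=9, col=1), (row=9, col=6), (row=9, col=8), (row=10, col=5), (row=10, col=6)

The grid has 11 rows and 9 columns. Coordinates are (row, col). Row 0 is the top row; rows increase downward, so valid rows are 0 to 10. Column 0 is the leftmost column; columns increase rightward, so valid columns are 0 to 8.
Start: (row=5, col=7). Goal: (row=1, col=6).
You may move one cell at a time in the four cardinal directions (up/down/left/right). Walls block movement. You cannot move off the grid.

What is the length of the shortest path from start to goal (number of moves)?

BFS from (row=5, col=7) until reaching (row=1, col=6):
  Distance 0: (row=5, col=7)
  Distance 1: (row=4, col=7), (row=5, col=6)
  Distance 2: (row=3, col=7), (row=4, col=8), (row=5, col=5), (row=6, col=6)
  Distance 3: (row=2, col=7), (row=3, col=6), (row=4, col=5), (row=6, col=5), (row=7, col=6)
  Distance 4: (row=2, col=8), (row=3, col=5), (row=4, col=4), (row=6, col=4), (row=7, col=5), (row=8, col=6)
  Distance 5: (row=1, col=8), (row=2, col=5), (row=3, col=4), (row=4, col=3), (row=6, col=3), (row=7, col=4), (row=8, col=5), (row=8, col=7)
  Distance 6: (row=0, col=8), (row=1, col=5), (row=2, col=4), (row=4, col=2), (row=5, col=3), (row=6, col=2), (row=7, col=3), (row=8, col=8), (row=9, col=5), (row=9, col=7)
  Distance 7: (row=0, col=7), (row=1, col=4), (row=1, col=6), (row=2, col=3), (row=4, col=1), (row=5, col=2), (row=7, col=8), (row=9, col=4), (row=10, col=7)  <- goal reached here
One shortest path (7 moves): (row=5, col=7) -> (row=5, col=6) -> (row=5, col=5) -> (row=4, col=5) -> (row=3, col=5) -> (row=2, col=5) -> (row=1, col=5) -> (row=1, col=6)

Answer: Shortest path length: 7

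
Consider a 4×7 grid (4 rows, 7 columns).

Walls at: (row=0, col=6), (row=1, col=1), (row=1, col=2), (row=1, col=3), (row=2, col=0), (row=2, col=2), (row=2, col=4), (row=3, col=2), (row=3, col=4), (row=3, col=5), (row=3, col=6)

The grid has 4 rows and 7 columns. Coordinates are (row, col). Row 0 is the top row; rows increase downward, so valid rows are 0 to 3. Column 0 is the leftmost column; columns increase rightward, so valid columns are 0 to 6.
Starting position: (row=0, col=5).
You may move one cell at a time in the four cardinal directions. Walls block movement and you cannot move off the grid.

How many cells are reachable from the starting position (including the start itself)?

Answer: Reachable cells: 12

Derivation:
BFS flood-fill from (row=0, col=5):
  Distance 0: (row=0, col=5)
  Distance 1: (row=0, col=4), (row=1, col=5)
  Distance 2: (row=0, col=3), (row=1, col=4), (row=1, col=6), (row=2, col=5)
  Distance 3: (row=0, col=2), (row=2, col=6)
  Distance 4: (row=0, col=1)
  Distance 5: (row=0, col=0)
  Distance 6: (row=1, col=0)
Total reachable: 12 (grid has 17 open cells total)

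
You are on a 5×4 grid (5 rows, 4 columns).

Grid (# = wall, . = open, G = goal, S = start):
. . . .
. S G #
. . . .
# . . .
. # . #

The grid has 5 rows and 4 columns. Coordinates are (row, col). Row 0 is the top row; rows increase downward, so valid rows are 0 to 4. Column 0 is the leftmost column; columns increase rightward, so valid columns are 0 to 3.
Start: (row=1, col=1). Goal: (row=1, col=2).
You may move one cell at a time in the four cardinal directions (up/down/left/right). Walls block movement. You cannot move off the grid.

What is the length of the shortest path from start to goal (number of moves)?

Answer: Shortest path length: 1

Derivation:
BFS from (row=1, col=1) until reaching (row=1, col=2):
  Distance 0: (row=1, col=1)
  Distance 1: (row=0, col=1), (row=1, col=0), (row=1, col=2), (row=2, col=1)  <- goal reached here
One shortest path (1 moves): (row=1, col=1) -> (row=1, col=2)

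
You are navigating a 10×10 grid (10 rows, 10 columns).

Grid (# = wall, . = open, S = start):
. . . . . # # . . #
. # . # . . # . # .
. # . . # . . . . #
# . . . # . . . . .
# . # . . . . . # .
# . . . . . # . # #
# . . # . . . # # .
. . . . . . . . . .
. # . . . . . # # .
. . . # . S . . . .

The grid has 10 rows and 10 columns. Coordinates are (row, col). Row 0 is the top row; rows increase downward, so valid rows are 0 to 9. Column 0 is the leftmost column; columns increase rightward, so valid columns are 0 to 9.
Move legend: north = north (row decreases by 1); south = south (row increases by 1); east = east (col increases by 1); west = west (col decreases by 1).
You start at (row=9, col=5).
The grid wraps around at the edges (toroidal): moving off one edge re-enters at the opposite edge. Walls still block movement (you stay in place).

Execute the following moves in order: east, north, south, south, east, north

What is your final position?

Answer: Final position: (row=9, col=7)

Derivation:
Start: (row=9, col=5)
  east (east): (row=9, col=5) -> (row=9, col=6)
  north (north): (row=9, col=6) -> (row=8, col=6)
  south (south): (row=8, col=6) -> (row=9, col=6)
  south (south): blocked, stay at (row=9, col=6)
  east (east): (row=9, col=6) -> (row=9, col=7)
  north (north): blocked, stay at (row=9, col=7)
Final: (row=9, col=7)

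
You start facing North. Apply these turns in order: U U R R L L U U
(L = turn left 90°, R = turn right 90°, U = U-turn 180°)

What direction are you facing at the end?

Start: North
  U (U-turn (180°)) -> South
  U (U-turn (180°)) -> North
  R (right (90° clockwise)) -> East
  R (right (90° clockwise)) -> South
  L (left (90° counter-clockwise)) -> East
  L (left (90° counter-clockwise)) -> North
  U (U-turn (180°)) -> South
  U (U-turn (180°)) -> North
Final: North

Answer: Final heading: North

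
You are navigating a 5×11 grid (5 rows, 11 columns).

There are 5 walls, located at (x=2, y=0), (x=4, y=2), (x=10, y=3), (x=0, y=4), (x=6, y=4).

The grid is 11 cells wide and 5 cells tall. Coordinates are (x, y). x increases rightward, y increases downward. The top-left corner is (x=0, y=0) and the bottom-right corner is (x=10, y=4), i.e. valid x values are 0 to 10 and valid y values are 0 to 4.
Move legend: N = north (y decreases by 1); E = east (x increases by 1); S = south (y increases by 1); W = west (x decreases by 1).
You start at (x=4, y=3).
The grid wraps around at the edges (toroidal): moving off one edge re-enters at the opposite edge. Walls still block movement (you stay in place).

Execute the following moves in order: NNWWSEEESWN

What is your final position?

Answer: Final position: (x=4, y=4)

Derivation:
Start: (x=4, y=3)
  N (north): blocked, stay at (x=4, y=3)
  N (north): blocked, stay at (x=4, y=3)
  W (west): (x=4, y=3) -> (x=3, y=3)
  W (west): (x=3, y=3) -> (x=2, y=3)
  S (south): (x=2, y=3) -> (x=2, y=4)
  E (east): (x=2, y=4) -> (x=3, y=4)
  E (east): (x=3, y=4) -> (x=4, y=4)
  E (east): (x=4, y=4) -> (x=5, y=4)
  S (south): (x=5, y=4) -> (x=5, y=0)
  W (west): (x=5, y=0) -> (x=4, y=0)
  N (north): (x=4, y=0) -> (x=4, y=4)
Final: (x=4, y=4)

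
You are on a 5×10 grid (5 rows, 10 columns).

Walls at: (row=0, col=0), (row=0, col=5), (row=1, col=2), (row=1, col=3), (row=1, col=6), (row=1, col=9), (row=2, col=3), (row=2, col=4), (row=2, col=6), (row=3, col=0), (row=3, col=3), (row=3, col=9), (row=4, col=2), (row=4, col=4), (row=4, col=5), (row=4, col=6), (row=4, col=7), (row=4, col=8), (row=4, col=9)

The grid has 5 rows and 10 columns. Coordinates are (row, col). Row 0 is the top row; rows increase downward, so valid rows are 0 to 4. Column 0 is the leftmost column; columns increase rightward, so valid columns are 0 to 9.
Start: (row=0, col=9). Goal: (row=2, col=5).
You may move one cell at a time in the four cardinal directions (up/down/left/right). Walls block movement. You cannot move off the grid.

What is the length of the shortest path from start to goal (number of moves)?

Answer: Shortest path length: 8

Derivation:
BFS from (row=0, col=9) until reaching (row=2, col=5):
  Distance 0: (row=0, col=9)
  Distance 1: (row=0, col=8)
  Distance 2: (row=0, col=7), (row=1, col=8)
  Distance 3: (row=0, col=6), (row=1, col=7), (row=2, col=8)
  Distance 4: (row=2, col=7), (row=2, col=9), (row=3, col=8)
  Distance 5: (row=3, col=7)
  Distance 6: (row=3, col=6)
  Distance 7: (row=3, col=5)
  Distance 8: (row=2, col=5), (row=3, col=4)  <- goal reached here
One shortest path (8 moves): (row=0, col=9) -> (row=0, col=8) -> (row=0, col=7) -> (row=1, col=7) -> (row=2, col=7) -> (row=3, col=7) -> (row=3, col=6) -> (row=3, col=5) -> (row=2, col=5)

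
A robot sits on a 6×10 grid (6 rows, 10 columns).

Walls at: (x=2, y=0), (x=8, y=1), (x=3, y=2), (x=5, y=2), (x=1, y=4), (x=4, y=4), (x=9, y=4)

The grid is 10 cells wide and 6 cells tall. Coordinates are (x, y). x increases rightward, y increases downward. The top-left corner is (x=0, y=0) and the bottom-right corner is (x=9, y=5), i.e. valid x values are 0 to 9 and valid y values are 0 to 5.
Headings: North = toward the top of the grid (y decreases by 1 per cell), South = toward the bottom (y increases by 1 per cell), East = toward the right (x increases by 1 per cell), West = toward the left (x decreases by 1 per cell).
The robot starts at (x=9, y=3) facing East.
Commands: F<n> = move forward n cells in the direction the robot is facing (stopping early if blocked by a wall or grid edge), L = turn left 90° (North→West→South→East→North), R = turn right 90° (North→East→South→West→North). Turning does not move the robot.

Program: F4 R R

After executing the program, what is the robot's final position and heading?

Start: (x=9, y=3), facing East
  F4: move forward 0/4 (blocked), now at (x=9, y=3)
  R: turn right, now facing South
  R: turn right, now facing West
Final: (x=9, y=3), facing West

Answer: Final position: (x=9, y=3), facing West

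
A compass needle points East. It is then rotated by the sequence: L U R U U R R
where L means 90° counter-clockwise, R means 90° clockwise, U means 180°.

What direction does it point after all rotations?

Start: East
  L (left (90° counter-clockwise)) -> North
  U (U-turn (180°)) -> South
  R (right (90° clockwise)) -> West
  U (U-turn (180°)) -> East
  U (U-turn (180°)) -> West
  R (right (90° clockwise)) -> North
  R (right (90° clockwise)) -> East
Final: East

Answer: Final heading: East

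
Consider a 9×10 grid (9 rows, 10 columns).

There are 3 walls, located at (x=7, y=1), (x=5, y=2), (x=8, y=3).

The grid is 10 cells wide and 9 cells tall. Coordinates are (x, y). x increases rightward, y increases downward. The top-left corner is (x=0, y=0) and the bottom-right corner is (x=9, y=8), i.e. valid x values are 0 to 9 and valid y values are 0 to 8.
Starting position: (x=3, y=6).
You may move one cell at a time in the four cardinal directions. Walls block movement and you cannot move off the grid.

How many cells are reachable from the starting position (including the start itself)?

Answer: Reachable cells: 87

Derivation:
BFS flood-fill from (x=3, y=6):
  Distance 0: (x=3, y=6)
  Distance 1: (x=3, y=5), (x=2, y=6), (x=4, y=6), (x=3, y=7)
  Distance 2: (x=3, y=4), (x=2, y=5), (x=4, y=5), (x=1, y=6), (x=5, y=6), (x=2, y=7), (x=4, y=7), (x=3, y=8)
  Distance 3: (x=3, y=3), (x=2, y=4), (x=4, y=4), (x=1, y=5), (x=5, y=5), (x=0, y=6), (x=6, y=6), (x=1, y=7), (x=5, y=7), (x=2, y=8), (x=4, y=8)
  Distance 4: (x=3, y=2), (x=2, y=3), (x=4, y=3), (x=1, y=4), (x=5, y=4), (x=0, y=5), (x=6, y=5), (x=7, y=6), (x=0, y=7), (x=6, y=7), (x=1, y=8), (x=5, y=8)
  Distance 5: (x=3, y=1), (x=2, y=2), (x=4, y=2), (x=1, y=3), (x=5, y=3), (x=0, y=4), (x=6, y=4), (x=7, y=5), (x=8, y=6), (x=7, y=7), (x=0, y=8), (x=6, y=8)
  Distance 6: (x=3, y=0), (x=2, y=1), (x=4, y=1), (x=1, y=2), (x=0, y=3), (x=6, y=3), (x=7, y=4), (x=8, y=5), (x=9, y=6), (x=8, y=7), (x=7, y=8)
  Distance 7: (x=2, y=0), (x=4, y=0), (x=1, y=1), (x=5, y=1), (x=0, y=2), (x=6, y=2), (x=7, y=3), (x=8, y=4), (x=9, y=5), (x=9, y=7), (x=8, y=8)
  Distance 8: (x=1, y=0), (x=5, y=0), (x=0, y=1), (x=6, y=1), (x=7, y=2), (x=9, y=4), (x=9, y=8)
  Distance 9: (x=0, y=0), (x=6, y=0), (x=8, y=2), (x=9, y=3)
  Distance 10: (x=7, y=0), (x=8, y=1), (x=9, y=2)
  Distance 11: (x=8, y=0), (x=9, y=1)
  Distance 12: (x=9, y=0)
Total reachable: 87 (grid has 87 open cells total)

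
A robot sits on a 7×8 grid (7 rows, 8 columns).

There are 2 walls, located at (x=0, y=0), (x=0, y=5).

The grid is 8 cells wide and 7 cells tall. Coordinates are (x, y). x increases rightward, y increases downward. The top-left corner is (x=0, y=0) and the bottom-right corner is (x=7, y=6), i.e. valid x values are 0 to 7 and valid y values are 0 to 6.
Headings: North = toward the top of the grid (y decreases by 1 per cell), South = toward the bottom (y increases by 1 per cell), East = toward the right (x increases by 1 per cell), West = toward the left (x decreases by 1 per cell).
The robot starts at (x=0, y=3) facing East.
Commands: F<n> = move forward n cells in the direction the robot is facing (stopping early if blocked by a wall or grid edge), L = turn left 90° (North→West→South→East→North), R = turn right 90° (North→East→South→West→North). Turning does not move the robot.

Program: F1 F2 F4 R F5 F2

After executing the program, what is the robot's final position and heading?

Start: (x=0, y=3), facing East
  F1: move forward 1, now at (x=1, y=3)
  F2: move forward 2, now at (x=3, y=3)
  F4: move forward 4, now at (x=7, y=3)
  R: turn right, now facing South
  F5: move forward 3/5 (blocked), now at (x=7, y=6)
  F2: move forward 0/2 (blocked), now at (x=7, y=6)
Final: (x=7, y=6), facing South

Answer: Final position: (x=7, y=6), facing South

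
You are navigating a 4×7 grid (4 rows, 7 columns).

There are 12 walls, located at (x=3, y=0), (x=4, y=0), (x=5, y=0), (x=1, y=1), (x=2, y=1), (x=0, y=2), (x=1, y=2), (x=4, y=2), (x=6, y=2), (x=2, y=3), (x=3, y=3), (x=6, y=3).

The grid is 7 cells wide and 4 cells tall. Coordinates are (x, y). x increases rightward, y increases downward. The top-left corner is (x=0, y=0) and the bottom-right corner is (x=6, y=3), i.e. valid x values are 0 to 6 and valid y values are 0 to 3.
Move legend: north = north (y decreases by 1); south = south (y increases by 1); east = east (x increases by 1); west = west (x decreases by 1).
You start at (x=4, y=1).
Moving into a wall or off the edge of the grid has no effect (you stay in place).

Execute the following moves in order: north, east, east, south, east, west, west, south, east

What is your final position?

Answer: Final position: (x=5, y=1)

Derivation:
Start: (x=4, y=1)
  north (north): blocked, stay at (x=4, y=1)
  east (east): (x=4, y=1) -> (x=5, y=1)
  east (east): (x=5, y=1) -> (x=6, y=1)
  south (south): blocked, stay at (x=6, y=1)
  east (east): blocked, stay at (x=6, y=1)
  west (west): (x=6, y=1) -> (x=5, y=1)
  west (west): (x=5, y=1) -> (x=4, y=1)
  south (south): blocked, stay at (x=4, y=1)
  east (east): (x=4, y=1) -> (x=5, y=1)
Final: (x=5, y=1)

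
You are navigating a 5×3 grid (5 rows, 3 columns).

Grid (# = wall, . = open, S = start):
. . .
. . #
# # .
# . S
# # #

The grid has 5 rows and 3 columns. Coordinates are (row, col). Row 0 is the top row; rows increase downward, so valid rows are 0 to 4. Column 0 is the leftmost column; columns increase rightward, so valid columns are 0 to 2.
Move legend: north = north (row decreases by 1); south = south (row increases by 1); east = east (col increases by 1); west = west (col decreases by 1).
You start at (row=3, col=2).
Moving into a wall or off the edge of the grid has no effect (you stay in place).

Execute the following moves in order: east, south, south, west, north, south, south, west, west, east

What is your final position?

Answer: Final position: (row=3, col=2)

Derivation:
Start: (row=3, col=2)
  east (east): blocked, stay at (row=3, col=2)
  south (south): blocked, stay at (row=3, col=2)
  south (south): blocked, stay at (row=3, col=2)
  west (west): (row=3, col=2) -> (row=3, col=1)
  north (north): blocked, stay at (row=3, col=1)
  south (south): blocked, stay at (row=3, col=1)
  south (south): blocked, stay at (row=3, col=1)
  west (west): blocked, stay at (row=3, col=1)
  west (west): blocked, stay at (row=3, col=1)
  east (east): (row=3, col=1) -> (row=3, col=2)
Final: (row=3, col=2)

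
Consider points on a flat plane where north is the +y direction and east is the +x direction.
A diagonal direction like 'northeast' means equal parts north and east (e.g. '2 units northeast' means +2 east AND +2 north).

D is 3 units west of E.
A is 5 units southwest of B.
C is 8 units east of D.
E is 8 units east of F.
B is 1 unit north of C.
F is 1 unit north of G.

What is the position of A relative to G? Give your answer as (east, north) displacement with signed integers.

Answer: A is at (east=8, north=-3) relative to G.

Derivation:
Place G at the origin (east=0, north=0).
  F is 1 unit north of G: delta (east=+0, north=+1); F at (east=0, north=1).
  E is 8 units east of F: delta (east=+8, north=+0); E at (east=8, north=1).
  D is 3 units west of E: delta (east=-3, north=+0); D at (east=5, north=1).
  C is 8 units east of D: delta (east=+8, north=+0); C at (east=13, north=1).
  B is 1 unit north of C: delta (east=+0, north=+1); B at (east=13, north=2).
  A is 5 units southwest of B: delta (east=-5, north=-5); A at (east=8, north=-3).
Therefore A relative to G: (east=8, north=-3).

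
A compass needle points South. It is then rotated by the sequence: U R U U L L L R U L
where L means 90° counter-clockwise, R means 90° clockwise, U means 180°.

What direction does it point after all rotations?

Start: South
  U (U-turn (180°)) -> North
  R (right (90° clockwise)) -> East
  U (U-turn (180°)) -> West
  U (U-turn (180°)) -> East
  L (left (90° counter-clockwise)) -> North
  L (left (90° counter-clockwise)) -> West
  L (left (90° counter-clockwise)) -> South
  R (right (90° clockwise)) -> West
  U (U-turn (180°)) -> East
  L (left (90° counter-clockwise)) -> North
Final: North

Answer: Final heading: North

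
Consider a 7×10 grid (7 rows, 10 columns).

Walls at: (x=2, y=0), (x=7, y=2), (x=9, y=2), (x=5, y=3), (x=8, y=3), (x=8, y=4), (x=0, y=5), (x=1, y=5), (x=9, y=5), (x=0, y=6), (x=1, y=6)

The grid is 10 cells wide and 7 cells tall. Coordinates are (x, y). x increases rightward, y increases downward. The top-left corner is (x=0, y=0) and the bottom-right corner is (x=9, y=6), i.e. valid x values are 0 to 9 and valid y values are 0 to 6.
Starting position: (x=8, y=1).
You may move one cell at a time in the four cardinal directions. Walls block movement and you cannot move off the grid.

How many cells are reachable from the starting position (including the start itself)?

BFS flood-fill from (x=8, y=1):
  Distance 0: (x=8, y=1)
  Distance 1: (x=8, y=0), (x=7, y=1), (x=9, y=1), (x=8, y=2)
  Distance 2: (x=7, y=0), (x=9, y=0), (x=6, y=1)
  Distance 3: (x=6, y=0), (x=5, y=1), (x=6, y=2)
  Distance 4: (x=5, y=0), (x=4, y=1), (x=5, y=2), (x=6, y=3)
  Distance 5: (x=4, y=0), (x=3, y=1), (x=4, y=2), (x=7, y=3), (x=6, y=4)
  Distance 6: (x=3, y=0), (x=2, y=1), (x=3, y=2), (x=4, y=3), (x=5, y=4), (x=7, y=4), (x=6, y=5)
  Distance 7: (x=1, y=1), (x=2, y=2), (x=3, y=3), (x=4, y=4), (x=5, y=5), (x=7, y=5), (x=6, y=6)
  Distance 8: (x=1, y=0), (x=0, y=1), (x=1, y=2), (x=2, y=3), (x=3, y=4), (x=4, y=5), (x=8, y=5), (x=5, y=6), (x=7, y=6)
  Distance 9: (x=0, y=0), (x=0, y=2), (x=1, y=3), (x=2, y=4), (x=3, y=5), (x=4, y=6), (x=8, y=6)
  Distance 10: (x=0, y=3), (x=1, y=4), (x=2, y=5), (x=3, y=6), (x=9, y=6)
  Distance 11: (x=0, y=4), (x=2, y=6)
Total reachable: 57 (grid has 59 open cells total)

Answer: Reachable cells: 57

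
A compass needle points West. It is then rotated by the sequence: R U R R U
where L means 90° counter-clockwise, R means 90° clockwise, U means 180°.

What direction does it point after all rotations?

Answer: Final heading: South

Derivation:
Start: West
  R (right (90° clockwise)) -> North
  U (U-turn (180°)) -> South
  R (right (90° clockwise)) -> West
  R (right (90° clockwise)) -> North
  U (U-turn (180°)) -> South
Final: South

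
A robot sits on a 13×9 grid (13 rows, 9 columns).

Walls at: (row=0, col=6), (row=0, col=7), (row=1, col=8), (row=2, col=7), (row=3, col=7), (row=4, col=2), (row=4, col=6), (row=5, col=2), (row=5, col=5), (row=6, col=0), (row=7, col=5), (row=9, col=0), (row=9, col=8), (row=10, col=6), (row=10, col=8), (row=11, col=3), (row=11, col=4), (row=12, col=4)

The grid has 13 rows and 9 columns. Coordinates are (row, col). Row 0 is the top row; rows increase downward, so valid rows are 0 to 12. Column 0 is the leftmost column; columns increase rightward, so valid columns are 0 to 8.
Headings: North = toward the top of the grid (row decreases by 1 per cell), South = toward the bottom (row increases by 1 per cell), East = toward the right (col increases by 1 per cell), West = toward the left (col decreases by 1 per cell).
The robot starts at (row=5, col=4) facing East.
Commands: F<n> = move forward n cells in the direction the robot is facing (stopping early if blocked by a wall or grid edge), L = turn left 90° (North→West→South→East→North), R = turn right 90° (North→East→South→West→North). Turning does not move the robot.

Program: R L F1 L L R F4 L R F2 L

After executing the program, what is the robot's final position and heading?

Start: (row=5, col=4), facing East
  R: turn right, now facing South
  L: turn left, now facing East
  F1: move forward 0/1 (blocked), now at (row=5, col=4)
  L: turn left, now facing North
  L: turn left, now facing West
  R: turn right, now facing North
  F4: move forward 4, now at (row=1, col=4)
  L: turn left, now facing West
  R: turn right, now facing North
  F2: move forward 1/2 (blocked), now at (row=0, col=4)
  L: turn left, now facing West
Final: (row=0, col=4), facing West

Answer: Final position: (row=0, col=4), facing West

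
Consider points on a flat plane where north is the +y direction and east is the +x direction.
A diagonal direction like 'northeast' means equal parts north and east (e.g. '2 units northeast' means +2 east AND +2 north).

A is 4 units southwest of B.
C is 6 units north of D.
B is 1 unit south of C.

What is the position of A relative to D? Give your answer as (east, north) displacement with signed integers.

Place D at the origin (east=0, north=0).
  C is 6 units north of D: delta (east=+0, north=+6); C at (east=0, north=6).
  B is 1 unit south of C: delta (east=+0, north=-1); B at (east=0, north=5).
  A is 4 units southwest of B: delta (east=-4, north=-4); A at (east=-4, north=1).
Therefore A relative to D: (east=-4, north=1).

Answer: A is at (east=-4, north=1) relative to D.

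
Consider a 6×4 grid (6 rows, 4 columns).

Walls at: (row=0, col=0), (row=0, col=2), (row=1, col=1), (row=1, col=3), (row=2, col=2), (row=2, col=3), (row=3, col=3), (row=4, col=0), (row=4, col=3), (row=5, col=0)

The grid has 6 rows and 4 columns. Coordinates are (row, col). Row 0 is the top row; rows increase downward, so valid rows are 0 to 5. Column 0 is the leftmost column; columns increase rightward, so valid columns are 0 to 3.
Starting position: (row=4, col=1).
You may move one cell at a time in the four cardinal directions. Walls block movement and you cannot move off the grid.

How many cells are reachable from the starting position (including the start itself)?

Answer: Reachable cells: 11

Derivation:
BFS flood-fill from (row=4, col=1):
  Distance 0: (row=4, col=1)
  Distance 1: (row=3, col=1), (row=4, col=2), (row=5, col=1)
  Distance 2: (row=2, col=1), (row=3, col=0), (row=3, col=2), (row=5, col=2)
  Distance 3: (row=2, col=0), (row=5, col=3)
  Distance 4: (row=1, col=0)
Total reachable: 11 (grid has 14 open cells total)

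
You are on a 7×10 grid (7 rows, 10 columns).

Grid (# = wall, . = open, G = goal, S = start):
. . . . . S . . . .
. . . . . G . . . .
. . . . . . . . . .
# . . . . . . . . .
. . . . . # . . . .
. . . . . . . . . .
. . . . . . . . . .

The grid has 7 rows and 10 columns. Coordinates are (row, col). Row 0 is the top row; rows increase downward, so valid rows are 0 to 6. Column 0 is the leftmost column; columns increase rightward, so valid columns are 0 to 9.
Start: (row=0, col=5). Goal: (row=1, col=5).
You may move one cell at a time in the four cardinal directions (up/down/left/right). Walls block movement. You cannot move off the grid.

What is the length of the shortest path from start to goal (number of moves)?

Answer: Shortest path length: 1

Derivation:
BFS from (row=0, col=5) until reaching (row=1, col=5):
  Distance 0: (row=0, col=5)
  Distance 1: (row=0, col=4), (row=0, col=6), (row=1, col=5)  <- goal reached here
One shortest path (1 moves): (row=0, col=5) -> (row=1, col=5)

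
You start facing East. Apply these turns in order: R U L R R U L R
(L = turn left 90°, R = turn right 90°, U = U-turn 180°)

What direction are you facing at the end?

Answer: Final heading: West

Derivation:
Start: East
  R (right (90° clockwise)) -> South
  U (U-turn (180°)) -> North
  L (left (90° counter-clockwise)) -> West
  R (right (90° clockwise)) -> North
  R (right (90° clockwise)) -> East
  U (U-turn (180°)) -> West
  L (left (90° counter-clockwise)) -> South
  R (right (90° clockwise)) -> West
Final: West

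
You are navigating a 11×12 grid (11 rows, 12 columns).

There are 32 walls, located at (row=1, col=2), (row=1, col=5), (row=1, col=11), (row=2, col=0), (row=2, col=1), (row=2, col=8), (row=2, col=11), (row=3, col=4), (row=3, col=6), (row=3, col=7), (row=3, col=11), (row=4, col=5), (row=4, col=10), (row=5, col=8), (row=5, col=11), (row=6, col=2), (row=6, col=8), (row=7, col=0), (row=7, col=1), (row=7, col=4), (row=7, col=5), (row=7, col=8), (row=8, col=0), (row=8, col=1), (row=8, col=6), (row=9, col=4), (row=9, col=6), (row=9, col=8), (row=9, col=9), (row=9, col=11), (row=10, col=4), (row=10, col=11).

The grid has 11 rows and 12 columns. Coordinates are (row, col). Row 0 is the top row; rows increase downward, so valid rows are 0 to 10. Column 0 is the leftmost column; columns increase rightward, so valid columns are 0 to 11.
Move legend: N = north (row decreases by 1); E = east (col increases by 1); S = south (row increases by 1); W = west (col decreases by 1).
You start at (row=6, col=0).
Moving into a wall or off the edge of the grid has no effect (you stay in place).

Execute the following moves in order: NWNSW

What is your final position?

Answer: Final position: (row=5, col=0)

Derivation:
Start: (row=6, col=0)
  N (north): (row=6, col=0) -> (row=5, col=0)
  W (west): blocked, stay at (row=5, col=0)
  N (north): (row=5, col=0) -> (row=4, col=0)
  S (south): (row=4, col=0) -> (row=5, col=0)
  W (west): blocked, stay at (row=5, col=0)
Final: (row=5, col=0)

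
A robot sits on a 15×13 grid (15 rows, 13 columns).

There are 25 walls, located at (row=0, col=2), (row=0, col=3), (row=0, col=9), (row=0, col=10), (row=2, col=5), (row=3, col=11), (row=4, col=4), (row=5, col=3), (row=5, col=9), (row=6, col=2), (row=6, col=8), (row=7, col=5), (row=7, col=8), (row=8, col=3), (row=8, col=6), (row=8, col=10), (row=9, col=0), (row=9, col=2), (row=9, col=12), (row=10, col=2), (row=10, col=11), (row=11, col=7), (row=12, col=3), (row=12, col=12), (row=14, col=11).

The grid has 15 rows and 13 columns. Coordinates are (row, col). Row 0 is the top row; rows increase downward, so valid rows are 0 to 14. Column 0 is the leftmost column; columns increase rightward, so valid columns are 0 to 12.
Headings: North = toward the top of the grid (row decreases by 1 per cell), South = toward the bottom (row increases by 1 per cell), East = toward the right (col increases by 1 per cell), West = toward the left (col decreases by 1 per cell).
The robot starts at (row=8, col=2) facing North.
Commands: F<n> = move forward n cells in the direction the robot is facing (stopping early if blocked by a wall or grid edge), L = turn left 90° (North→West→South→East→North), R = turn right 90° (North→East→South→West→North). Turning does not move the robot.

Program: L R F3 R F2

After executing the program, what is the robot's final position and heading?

Start: (row=8, col=2), facing North
  L: turn left, now facing West
  R: turn right, now facing North
  F3: move forward 1/3 (blocked), now at (row=7, col=2)
  R: turn right, now facing East
  F2: move forward 2, now at (row=7, col=4)
Final: (row=7, col=4), facing East

Answer: Final position: (row=7, col=4), facing East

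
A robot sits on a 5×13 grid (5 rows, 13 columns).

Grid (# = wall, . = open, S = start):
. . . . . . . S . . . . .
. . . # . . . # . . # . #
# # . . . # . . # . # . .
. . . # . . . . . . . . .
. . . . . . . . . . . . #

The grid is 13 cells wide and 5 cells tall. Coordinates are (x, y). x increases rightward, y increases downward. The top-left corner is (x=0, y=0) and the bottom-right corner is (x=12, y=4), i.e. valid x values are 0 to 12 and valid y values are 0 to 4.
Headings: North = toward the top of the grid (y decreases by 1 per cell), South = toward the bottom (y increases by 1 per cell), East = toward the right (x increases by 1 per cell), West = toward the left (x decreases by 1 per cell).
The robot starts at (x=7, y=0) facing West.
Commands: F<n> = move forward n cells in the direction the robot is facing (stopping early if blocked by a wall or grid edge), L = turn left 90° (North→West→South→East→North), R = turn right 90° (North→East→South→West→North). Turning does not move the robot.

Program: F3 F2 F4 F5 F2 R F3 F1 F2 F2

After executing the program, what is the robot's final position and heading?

Start: (x=7, y=0), facing West
  F3: move forward 3, now at (x=4, y=0)
  F2: move forward 2, now at (x=2, y=0)
  F4: move forward 2/4 (blocked), now at (x=0, y=0)
  F5: move forward 0/5 (blocked), now at (x=0, y=0)
  F2: move forward 0/2 (blocked), now at (x=0, y=0)
  R: turn right, now facing North
  F3: move forward 0/3 (blocked), now at (x=0, y=0)
  F1: move forward 0/1 (blocked), now at (x=0, y=0)
  F2: move forward 0/2 (blocked), now at (x=0, y=0)
  F2: move forward 0/2 (blocked), now at (x=0, y=0)
Final: (x=0, y=0), facing North

Answer: Final position: (x=0, y=0), facing North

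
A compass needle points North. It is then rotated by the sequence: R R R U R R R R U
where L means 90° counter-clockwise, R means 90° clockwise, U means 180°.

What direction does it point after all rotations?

Start: North
  R (right (90° clockwise)) -> East
  R (right (90° clockwise)) -> South
  R (right (90° clockwise)) -> West
  U (U-turn (180°)) -> East
  R (right (90° clockwise)) -> South
  R (right (90° clockwise)) -> West
  R (right (90° clockwise)) -> North
  R (right (90° clockwise)) -> East
  U (U-turn (180°)) -> West
Final: West

Answer: Final heading: West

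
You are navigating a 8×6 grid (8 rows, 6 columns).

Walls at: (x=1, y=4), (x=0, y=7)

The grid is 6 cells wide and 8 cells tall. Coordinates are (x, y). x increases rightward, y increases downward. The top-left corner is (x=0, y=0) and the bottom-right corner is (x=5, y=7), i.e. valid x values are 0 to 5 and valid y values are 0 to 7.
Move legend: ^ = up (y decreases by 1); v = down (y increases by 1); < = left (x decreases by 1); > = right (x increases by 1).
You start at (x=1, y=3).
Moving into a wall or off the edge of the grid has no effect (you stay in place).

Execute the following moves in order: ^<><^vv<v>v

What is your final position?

Answer: Final position: (x=0, y=5)

Derivation:
Start: (x=1, y=3)
  ^ (up): (x=1, y=3) -> (x=1, y=2)
  < (left): (x=1, y=2) -> (x=0, y=2)
  > (right): (x=0, y=2) -> (x=1, y=2)
  < (left): (x=1, y=2) -> (x=0, y=2)
  ^ (up): (x=0, y=2) -> (x=0, y=1)
  v (down): (x=0, y=1) -> (x=0, y=2)
  v (down): (x=0, y=2) -> (x=0, y=3)
  < (left): blocked, stay at (x=0, y=3)
  v (down): (x=0, y=3) -> (x=0, y=4)
  > (right): blocked, stay at (x=0, y=4)
  v (down): (x=0, y=4) -> (x=0, y=5)
Final: (x=0, y=5)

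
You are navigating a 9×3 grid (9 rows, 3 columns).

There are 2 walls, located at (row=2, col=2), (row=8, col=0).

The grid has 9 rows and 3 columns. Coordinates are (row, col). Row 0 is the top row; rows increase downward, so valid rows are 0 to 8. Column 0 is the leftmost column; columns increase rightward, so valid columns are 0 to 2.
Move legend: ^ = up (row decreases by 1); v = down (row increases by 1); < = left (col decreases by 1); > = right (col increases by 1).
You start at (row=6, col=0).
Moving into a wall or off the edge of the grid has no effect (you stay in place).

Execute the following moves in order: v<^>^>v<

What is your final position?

Answer: Final position: (row=6, col=1)

Derivation:
Start: (row=6, col=0)
  v (down): (row=6, col=0) -> (row=7, col=0)
  < (left): blocked, stay at (row=7, col=0)
  ^ (up): (row=7, col=0) -> (row=6, col=0)
  > (right): (row=6, col=0) -> (row=6, col=1)
  ^ (up): (row=6, col=1) -> (row=5, col=1)
  > (right): (row=5, col=1) -> (row=5, col=2)
  v (down): (row=5, col=2) -> (row=6, col=2)
  < (left): (row=6, col=2) -> (row=6, col=1)
Final: (row=6, col=1)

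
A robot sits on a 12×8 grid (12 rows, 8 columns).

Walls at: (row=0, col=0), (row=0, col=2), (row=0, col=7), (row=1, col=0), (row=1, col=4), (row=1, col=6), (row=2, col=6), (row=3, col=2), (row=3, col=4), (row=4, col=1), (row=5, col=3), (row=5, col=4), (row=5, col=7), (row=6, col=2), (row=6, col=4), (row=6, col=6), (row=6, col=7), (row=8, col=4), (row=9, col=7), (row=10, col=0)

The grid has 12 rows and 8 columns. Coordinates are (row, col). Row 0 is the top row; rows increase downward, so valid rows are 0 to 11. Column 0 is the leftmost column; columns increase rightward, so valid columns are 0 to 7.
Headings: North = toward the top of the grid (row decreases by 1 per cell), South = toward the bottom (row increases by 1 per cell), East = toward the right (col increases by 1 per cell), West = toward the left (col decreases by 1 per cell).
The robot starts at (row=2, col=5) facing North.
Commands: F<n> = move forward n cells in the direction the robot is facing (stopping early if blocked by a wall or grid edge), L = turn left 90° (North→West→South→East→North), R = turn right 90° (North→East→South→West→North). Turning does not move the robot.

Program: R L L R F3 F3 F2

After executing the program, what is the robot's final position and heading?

Start: (row=2, col=5), facing North
  R: turn right, now facing East
  L: turn left, now facing North
  L: turn left, now facing West
  R: turn right, now facing North
  F3: move forward 2/3 (blocked), now at (row=0, col=5)
  F3: move forward 0/3 (blocked), now at (row=0, col=5)
  F2: move forward 0/2 (blocked), now at (row=0, col=5)
Final: (row=0, col=5), facing North

Answer: Final position: (row=0, col=5), facing North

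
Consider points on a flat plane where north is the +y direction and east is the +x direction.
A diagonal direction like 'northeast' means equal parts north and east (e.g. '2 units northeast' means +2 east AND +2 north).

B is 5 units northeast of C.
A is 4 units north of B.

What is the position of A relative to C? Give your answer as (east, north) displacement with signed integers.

Answer: A is at (east=5, north=9) relative to C.

Derivation:
Place C at the origin (east=0, north=0).
  B is 5 units northeast of C: delta (east=+5, north=+5); B at (east=5, north=5).
  A is 4 units north of B: delta (east=+0, north=+4); A at (east=5, north=9).
Therefore A relative to C: (east=5, north=9).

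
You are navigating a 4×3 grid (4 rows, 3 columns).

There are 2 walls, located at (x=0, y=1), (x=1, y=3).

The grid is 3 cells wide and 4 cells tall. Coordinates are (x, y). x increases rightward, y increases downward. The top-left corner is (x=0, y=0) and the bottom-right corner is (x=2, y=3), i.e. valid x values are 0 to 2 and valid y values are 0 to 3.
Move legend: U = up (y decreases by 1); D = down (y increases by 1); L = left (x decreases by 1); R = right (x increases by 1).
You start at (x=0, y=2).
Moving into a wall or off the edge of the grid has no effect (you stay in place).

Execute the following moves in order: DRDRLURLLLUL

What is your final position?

Start: (x=0, y=2)
  D (down): (x=0, y=2) -> (x=0, y=3)
  R (right): blocked, stay at (x=0, y=3)
  D (down): blocked, stay at (x=0, y=3)
  R (right): blocked, stay at (x=0, y=3)
  L (left): blocked, stay at (x=0, y=3)
  U (up): (x=0, y=3) -> (x=0, y=2)
  R (right): (x=0, y=2) -> (x=1, y=2)
  L (left): (x=1, y=2) -> (x=0, y=2)
  L (left): blocked, stay at (x=0, y=2)
  L (left): blocked, stay at (x=0, y=2)
  U (up): blocked, stay at (x=0, y=2)
  L (left): blocked, stay at (x=0, y=2)
Final: (x=0, y=2)

Answer: Final position: (x=0, y=2)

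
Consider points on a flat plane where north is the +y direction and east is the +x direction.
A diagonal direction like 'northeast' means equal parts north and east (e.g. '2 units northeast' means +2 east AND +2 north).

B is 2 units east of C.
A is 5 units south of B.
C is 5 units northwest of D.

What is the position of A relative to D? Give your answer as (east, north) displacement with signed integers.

Place D at the origin (east=0, north=0).
  C is 5 units northwest of D: delta (east=-5, north=+5); C at (east=-5, north=5).
  B is 2 units east of C: delta (east=+2, north=+0); B at (east=-3, north=5).
  A is 5 units south of B: delta (east=+0, north=-5); A at (east=-3, north=0).
Therefore A relative to D: (east=-3, north=0).

Answer: A is at (east=-3, north=0) relative to D.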